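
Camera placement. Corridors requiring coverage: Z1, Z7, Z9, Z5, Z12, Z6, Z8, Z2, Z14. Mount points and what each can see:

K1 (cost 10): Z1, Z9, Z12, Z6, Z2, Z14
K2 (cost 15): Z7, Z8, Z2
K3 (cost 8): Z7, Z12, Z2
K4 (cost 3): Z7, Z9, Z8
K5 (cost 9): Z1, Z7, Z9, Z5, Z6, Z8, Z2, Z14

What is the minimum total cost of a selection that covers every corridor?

17

K3, K5 cover every corridor at cost 8 + 9 = 17.
Any cover uses at least 2 camera mounts; among all covering selections none totals below 17.
Greedy by coverage-per-cost would pick K4, K5, K3 for 20 — worse than the optimum 17.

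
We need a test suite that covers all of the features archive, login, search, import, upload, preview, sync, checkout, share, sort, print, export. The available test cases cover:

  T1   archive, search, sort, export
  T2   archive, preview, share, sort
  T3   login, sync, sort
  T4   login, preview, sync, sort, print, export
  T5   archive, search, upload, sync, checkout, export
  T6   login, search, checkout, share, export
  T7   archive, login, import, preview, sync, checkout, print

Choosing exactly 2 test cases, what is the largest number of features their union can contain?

10

Choosing T1, T7 covers {archive, login, search, import, preview, sync, checkout, sort, print, export} — 10 features.
No choice of 2 test cases does better; here upload, share are left uncovered.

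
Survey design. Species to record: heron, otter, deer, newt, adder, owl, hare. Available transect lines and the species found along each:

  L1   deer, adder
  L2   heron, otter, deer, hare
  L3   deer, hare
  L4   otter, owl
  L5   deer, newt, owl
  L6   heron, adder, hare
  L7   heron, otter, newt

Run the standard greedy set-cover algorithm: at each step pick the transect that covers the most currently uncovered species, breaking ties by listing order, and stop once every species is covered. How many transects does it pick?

3

Pick 1: L2 covers 4 new species (heron, otter, deer, hare).
Pick 2: L5 covers 2 new species (newt, owl).
Pick 3: L1 covers 1 new species (adder).
Greedy uses 3 transects.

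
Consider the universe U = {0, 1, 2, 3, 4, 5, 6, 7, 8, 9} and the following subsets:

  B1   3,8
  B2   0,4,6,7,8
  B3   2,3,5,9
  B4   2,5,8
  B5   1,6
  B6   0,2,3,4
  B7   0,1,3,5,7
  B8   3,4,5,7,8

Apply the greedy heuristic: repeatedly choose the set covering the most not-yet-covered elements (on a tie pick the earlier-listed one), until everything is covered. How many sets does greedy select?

3

Pick 1: B2 covers 5 new elements (0, 4, 6, 7, 8).
Pick 2: B3 covers 4 new elements (2, 3, 5, 9).
Pick 3: B5 covers 1 new elements (1).
Greedy uses 3 sets.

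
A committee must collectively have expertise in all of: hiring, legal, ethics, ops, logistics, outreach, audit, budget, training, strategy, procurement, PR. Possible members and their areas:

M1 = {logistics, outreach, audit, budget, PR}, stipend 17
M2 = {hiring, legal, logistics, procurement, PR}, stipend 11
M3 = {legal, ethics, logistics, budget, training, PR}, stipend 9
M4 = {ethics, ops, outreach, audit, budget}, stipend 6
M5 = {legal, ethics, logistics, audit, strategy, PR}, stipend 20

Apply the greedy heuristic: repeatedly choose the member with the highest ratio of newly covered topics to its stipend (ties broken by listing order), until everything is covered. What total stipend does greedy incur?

Pick 1: M4 adds 5 new (ethics, ops, outreach, audit, budget) at stipend 6 (ratio 5/6).
Pick 2: M2 adds 5 new (hiring, legal, logistics, procurement, PR) at stipend 11 (ratio 5/11).
Pick 3: M3 adds 1 new (training) at stipend 9 (ratio 1/9).
Pick 4: M5 adds 1 new (strategy) at stipend 20 (ratio 1/20).
Greedy total stipend: 6 + 11 + 9 + 20 = 46.

46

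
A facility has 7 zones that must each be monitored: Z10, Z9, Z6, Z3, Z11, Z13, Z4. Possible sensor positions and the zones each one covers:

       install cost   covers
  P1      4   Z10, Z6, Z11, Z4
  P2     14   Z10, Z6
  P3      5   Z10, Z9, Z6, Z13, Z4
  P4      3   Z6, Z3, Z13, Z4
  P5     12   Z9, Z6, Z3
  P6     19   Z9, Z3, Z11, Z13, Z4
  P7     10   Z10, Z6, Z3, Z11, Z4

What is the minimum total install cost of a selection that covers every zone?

P1, P3, P4 cover every zone at install cost 4 + 5 + 3 = 12.
Any cover uses at least 2 sensor positions; among all covering selections none totals below 12.

12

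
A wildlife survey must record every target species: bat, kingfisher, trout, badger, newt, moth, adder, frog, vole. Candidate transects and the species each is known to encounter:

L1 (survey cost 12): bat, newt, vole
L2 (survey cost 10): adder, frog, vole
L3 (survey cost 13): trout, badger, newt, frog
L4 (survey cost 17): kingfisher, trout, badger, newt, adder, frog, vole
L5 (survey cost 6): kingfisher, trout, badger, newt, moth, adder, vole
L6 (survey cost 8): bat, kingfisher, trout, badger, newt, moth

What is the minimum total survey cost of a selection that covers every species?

18

L2, L6 cover every species at survey cost 10 + 8 = 18.
Any cover uses at least 2 transects; among all covering selections none totals below 18.
Greedy by coverage-per-survey cost would pick L5, L6, L2 for 24 — worse than the optimum 18.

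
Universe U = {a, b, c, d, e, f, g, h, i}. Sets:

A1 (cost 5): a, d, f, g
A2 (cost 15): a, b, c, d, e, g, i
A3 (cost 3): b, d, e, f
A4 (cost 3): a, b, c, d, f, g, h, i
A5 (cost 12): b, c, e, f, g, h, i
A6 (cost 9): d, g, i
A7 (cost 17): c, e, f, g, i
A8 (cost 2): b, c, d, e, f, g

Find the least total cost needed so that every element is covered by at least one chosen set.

A4, A8 cover every element at cost 3 + 2 = 5.
Any cover uses at least 2 sets; among all covering selections none totals below 5.

5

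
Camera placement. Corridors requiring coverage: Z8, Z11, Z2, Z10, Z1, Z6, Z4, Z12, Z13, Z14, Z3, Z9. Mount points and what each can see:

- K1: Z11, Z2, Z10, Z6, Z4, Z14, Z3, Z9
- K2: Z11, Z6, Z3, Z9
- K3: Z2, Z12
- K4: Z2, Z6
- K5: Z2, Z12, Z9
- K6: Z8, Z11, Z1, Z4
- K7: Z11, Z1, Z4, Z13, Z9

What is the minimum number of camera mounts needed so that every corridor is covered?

K1, K3, K6, K7 together cover {Z8, Z11, Z2, Z10, Z1, Z6, Z4, Z12, Z13, Z14, Z3, Z9} — every corridor.
No 3 of the 7 camera mounts cover everything (all 35 triples fall short), so 4 is minimum.

4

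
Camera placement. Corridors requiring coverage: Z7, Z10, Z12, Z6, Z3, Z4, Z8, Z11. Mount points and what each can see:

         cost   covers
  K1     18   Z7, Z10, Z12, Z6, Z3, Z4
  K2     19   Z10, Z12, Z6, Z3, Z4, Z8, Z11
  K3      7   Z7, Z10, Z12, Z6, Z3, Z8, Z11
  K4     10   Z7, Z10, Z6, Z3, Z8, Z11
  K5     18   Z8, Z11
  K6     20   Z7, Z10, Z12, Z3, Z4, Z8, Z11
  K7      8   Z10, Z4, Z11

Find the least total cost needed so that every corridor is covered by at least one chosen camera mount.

15

K3, K7 cover every corridor at cost 7 + 8 = 15.
Any cover uses at least 2 camera mounts; among all covering selections none totals below 15.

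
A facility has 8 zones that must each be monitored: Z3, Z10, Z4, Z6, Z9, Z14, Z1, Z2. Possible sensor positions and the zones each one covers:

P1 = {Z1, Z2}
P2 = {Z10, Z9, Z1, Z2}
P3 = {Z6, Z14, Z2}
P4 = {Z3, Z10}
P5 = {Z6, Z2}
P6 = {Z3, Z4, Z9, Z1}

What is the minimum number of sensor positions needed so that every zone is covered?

3

P2, P3, P6 together cover {Z3, Z10, Z4, Z6, Z9, Z14, Z1, Z2} — every zone.
No 2 of the 6 sensor positions cover everything (all 15 pairs fall short), so 3 is minimum.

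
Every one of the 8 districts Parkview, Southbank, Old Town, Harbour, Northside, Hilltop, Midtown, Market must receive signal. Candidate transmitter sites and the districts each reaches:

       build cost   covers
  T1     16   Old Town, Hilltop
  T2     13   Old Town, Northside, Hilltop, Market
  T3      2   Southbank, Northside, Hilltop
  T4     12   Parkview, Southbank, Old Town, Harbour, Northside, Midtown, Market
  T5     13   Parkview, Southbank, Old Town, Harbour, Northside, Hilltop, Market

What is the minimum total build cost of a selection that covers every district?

14

T3, T4 cover every district at build cost 2 + 12 = 14.
Any cover uses at least 2 transmitter sites; among all covering selections none totals below 14.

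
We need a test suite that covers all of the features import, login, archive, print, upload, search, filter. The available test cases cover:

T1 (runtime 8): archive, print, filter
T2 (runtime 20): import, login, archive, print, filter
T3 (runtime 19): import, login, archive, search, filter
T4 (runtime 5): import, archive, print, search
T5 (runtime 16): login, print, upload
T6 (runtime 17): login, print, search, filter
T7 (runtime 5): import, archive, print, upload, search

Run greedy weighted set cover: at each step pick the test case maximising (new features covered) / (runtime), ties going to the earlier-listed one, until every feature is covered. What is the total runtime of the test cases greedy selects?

29

Pick 1: T7 adds 5 new (import, archive, print, upload, search) at runtime 5 (ratio 5/5).
Pick 2: T1 adds 1 new (filter) at runtime 8 (ratio 1/8).
Pick 3: T5 adds 1 new (login) at runtime 16 (ratio 1/16).
Greedy total runtime: 5 + 8 + 16 = 29. (The true optimum is 22, so greedy overshoots here.)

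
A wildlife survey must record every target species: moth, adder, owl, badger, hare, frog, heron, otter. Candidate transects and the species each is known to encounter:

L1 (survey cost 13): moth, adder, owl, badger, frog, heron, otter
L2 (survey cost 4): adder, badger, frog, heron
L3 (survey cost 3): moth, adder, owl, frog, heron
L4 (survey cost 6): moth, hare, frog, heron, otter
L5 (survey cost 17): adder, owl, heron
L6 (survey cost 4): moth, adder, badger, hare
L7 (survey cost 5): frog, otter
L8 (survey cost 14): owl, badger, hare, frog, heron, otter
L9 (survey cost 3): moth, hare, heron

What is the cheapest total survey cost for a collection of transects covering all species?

L3, L6, L7 cover every species at survey cost 3 + 4 + 5 = 12.
Any cover uses at least 2 transects; among all covering selections none totals below 12.

12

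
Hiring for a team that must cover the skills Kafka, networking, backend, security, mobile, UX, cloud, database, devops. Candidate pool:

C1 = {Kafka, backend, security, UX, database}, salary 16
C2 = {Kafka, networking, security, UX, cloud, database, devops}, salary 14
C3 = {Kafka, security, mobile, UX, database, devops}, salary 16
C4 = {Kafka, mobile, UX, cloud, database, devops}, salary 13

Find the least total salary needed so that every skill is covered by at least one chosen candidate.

43

C1, C2, C4 cover every skill at salary 16 + 14 + 13 = 43.
Any cover uses at least 3 candidates; among all covering selections none totals below 43.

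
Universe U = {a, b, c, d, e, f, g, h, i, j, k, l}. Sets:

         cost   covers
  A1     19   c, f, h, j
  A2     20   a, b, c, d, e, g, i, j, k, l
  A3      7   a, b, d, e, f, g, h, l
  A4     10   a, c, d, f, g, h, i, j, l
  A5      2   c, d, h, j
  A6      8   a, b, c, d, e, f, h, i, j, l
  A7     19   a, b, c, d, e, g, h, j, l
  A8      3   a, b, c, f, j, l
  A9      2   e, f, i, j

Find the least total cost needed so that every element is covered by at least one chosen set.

24

A2, A5, A9 cover every element at cost 20 + 2 + 2 = 24.
Any cover uses at least 2 sets; among all covering selections none totals below 24.
Greedy by coverage-per-cost would pick A5, A9, A8, A3, A2 for 34 — worse than the optimum 24.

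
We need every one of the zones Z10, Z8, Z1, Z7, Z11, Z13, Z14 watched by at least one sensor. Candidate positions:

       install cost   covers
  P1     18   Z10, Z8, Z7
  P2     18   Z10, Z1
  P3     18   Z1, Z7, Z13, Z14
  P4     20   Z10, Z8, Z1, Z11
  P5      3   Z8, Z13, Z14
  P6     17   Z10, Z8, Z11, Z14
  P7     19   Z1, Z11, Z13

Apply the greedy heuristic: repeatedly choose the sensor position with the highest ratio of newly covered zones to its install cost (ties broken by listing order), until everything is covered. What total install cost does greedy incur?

41

Pick 1: P5 adds 3 new (Z8, Z13, Z14) at install cost 3 (ratio 3/3).
Pick 2: P4 adds 3 new (Z10, Z1, Z11) at install cost 20 (ratio 3/20).
Pick 3: P1 adds 1 new (Z7) at install cost 18 (ratio 1/18).
Greedy total install cost: 3 + 20 + 18 = 41. (The true optimum is 35, so greedy overshoots here.)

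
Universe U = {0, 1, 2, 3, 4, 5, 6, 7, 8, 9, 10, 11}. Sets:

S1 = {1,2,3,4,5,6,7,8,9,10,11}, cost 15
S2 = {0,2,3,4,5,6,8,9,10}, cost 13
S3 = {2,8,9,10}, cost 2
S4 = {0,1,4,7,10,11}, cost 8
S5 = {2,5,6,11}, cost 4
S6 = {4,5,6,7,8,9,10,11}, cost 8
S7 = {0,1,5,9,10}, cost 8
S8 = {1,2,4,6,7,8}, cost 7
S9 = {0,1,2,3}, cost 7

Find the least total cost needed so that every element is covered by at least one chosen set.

S6, S9 cover every element at cost 8 + 7 = 15.
Any cover uses at least 2 sets; among all covering selections none totals below 15.

15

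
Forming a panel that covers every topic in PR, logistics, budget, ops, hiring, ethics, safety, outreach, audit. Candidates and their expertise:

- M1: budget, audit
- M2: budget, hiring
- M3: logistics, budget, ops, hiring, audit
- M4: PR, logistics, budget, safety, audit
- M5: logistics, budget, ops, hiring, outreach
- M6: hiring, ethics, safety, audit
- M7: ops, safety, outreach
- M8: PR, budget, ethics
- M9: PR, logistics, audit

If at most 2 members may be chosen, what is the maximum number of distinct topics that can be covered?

Choosing M4, M5 covers {PR, logistics, budget, ops, hiring, safety, outreach, audit} — 8 topics.
No choice of 2 members does better; here ethics is left uncovered.

8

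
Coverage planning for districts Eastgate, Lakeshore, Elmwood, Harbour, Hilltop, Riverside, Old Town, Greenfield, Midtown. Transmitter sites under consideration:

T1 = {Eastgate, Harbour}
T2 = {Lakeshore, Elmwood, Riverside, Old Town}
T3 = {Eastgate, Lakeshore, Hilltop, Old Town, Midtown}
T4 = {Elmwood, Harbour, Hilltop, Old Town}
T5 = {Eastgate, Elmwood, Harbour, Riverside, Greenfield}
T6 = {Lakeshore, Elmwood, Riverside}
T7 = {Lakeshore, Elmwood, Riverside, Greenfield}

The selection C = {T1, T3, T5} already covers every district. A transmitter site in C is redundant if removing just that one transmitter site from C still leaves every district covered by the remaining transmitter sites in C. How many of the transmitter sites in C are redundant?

1

Drop T1: the rest still cover every district — redundant.
Drop T3: Lakeshore, Hilltop, Old Town, Midtown uncovered — not redundant.
Drop T5: Elmwood, Riverside, Greenfield uncovered — not redundant.
1 redundant: T1.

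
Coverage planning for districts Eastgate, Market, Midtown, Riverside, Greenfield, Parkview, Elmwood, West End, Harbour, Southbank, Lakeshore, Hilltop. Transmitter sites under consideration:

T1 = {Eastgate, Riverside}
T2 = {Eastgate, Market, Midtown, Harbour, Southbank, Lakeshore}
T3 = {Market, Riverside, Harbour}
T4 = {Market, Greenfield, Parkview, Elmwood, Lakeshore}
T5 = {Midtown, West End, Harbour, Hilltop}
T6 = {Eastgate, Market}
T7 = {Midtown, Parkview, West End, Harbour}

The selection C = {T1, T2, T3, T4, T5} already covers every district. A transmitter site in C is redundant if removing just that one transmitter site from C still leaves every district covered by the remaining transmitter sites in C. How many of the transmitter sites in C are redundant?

Drop T1: the rest still cover every district — redundant.
Drop T2: Southbank uncovered — not redundant.
Drop T3: the rest still cover every district — redundant.
Drop T4: Greenfield, Parkview, Elmwood uncovered — not redundant.
Drop T5: West End, Hilltop uncovered — not redundant.
2 redundant: T1, T3.

2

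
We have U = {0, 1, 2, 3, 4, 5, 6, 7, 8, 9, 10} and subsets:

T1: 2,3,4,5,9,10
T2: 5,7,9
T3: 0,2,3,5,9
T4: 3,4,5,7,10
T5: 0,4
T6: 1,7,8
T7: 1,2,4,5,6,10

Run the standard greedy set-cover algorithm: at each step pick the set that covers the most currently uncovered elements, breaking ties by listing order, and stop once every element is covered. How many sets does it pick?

4

Pick 1: T1 covers 6 new elements (2, 3, 4, 5, 9, 10).
Pick 2: T6 covers 3 new elements (1, 7, 8).
Pick 3: T3 covers 1 new elements (0).
Pick 4: T7 covers 1 new elements (6).
Greedy uses 4 sets. (The true minimum is 3.)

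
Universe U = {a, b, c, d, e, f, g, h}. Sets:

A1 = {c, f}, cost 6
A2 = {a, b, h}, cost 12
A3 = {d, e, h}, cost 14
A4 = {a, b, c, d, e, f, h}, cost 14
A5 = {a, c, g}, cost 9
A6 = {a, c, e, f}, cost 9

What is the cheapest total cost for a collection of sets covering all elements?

A4, A5 cover every element at cost 14 + 9 = 23.
Any cover uses at least 2 sets; among all covering selections none totals below 23.

23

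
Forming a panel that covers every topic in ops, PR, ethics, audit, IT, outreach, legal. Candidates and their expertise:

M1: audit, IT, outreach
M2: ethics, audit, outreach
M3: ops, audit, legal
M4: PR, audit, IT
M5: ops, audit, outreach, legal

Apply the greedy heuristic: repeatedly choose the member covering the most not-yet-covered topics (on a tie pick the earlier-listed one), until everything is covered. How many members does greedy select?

Pick 1: M5 covers 4 new topics (ops, audit, outreach, legal).
Pick 2: M4 covers 2 new topics (PR, IT).
Pick 3: M2 covers 1 new topics (ethics).
Greedy uses 3 members.

3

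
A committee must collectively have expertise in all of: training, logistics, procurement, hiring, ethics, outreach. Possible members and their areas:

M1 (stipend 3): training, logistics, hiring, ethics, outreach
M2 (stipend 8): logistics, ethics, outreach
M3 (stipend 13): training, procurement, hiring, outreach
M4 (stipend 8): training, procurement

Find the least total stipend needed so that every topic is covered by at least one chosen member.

11

M1, M4 cover every topic at stipend 3 + 8 = 11.
Any cover uses at least 2 members; among all covering selections none totals below 11.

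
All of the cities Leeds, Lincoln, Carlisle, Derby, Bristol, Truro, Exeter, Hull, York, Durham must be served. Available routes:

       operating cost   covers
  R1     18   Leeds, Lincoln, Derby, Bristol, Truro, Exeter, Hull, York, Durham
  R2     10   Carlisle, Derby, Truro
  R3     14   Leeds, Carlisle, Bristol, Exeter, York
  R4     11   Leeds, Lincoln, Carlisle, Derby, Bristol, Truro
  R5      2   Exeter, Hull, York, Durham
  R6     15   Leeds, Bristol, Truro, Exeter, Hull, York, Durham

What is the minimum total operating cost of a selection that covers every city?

R4, R5 cover every city at operating cost 11 + 2 = 13.
Any cover uses at least 2 routes; among all covering selections none totals below 13.

13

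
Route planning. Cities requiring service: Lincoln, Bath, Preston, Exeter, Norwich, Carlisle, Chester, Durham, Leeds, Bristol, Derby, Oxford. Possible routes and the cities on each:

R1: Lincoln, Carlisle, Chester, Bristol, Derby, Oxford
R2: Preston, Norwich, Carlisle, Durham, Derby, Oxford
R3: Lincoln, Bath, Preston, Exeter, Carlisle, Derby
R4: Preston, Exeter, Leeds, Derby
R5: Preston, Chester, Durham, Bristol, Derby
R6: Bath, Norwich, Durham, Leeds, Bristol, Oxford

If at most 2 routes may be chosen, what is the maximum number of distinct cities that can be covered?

11

Choosing R3, R6 covers {Lincoln, Bath, Preston, Exeter, Norwich, Carlisle, Durham, Leeds, Bristol, Derby, Oxford} — 11 cities.
No choice of 2 routes does better; here Chester is left uncovered.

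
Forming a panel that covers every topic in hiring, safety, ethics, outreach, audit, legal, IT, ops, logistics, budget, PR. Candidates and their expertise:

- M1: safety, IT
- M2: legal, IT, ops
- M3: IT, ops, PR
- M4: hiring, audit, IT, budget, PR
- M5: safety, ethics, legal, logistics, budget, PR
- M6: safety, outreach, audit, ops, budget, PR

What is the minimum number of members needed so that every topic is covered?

3

M4, M5, M6 together cover {hiring, safety, ethics, outreach, audit, legal, IT, ops, logistics, budget, PR} — every topic.
No 2 of the 6 members cover everything (all 15 pairs fall short), so 3 is minimum.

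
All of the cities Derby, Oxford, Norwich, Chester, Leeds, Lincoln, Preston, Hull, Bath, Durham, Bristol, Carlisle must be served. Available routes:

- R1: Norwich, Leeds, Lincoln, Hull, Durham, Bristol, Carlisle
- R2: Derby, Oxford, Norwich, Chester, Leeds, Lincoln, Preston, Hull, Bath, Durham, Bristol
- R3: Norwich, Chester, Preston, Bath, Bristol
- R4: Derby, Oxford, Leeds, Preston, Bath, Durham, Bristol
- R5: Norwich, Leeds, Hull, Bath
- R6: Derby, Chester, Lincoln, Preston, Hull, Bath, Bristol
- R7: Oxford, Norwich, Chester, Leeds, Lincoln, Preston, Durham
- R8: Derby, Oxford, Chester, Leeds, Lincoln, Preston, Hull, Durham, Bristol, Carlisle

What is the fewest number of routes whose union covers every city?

2

R1, R2 together cover {Derby, Oxford, Norwich, Chester, Leeds, Lincoln, Preston, Hull, Bath, Durham, Bristol, Carlisle} — every city.
No single route contains all 12 cities, so 2 is optimal.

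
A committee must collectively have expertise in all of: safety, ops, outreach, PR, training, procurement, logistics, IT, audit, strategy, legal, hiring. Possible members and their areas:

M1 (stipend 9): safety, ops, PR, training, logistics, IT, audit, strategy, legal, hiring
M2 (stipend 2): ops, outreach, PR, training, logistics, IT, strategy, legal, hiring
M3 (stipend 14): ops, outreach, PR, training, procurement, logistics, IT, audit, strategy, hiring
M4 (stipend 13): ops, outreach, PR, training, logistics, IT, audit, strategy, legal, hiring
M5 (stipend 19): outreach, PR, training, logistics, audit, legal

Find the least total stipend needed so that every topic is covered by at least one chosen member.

23

M1, M3 cover every topic at stipend 9 + 14 = 23.
Any cover uses at least 2 members; among all covering selections none totals below 23.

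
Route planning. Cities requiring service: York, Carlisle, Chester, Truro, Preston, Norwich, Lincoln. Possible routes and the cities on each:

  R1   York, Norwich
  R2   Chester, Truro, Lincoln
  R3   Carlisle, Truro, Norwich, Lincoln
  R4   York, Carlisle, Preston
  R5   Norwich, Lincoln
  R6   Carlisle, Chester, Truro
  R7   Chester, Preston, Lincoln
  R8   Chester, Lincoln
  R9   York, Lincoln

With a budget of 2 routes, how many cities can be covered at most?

Choosing R2, R4 covers {York, Carlisle, Chester, Truro, Preston, Lincoln} — 6 cities.
No choice of 2 routes does better; here Norwich is left uncovered.

6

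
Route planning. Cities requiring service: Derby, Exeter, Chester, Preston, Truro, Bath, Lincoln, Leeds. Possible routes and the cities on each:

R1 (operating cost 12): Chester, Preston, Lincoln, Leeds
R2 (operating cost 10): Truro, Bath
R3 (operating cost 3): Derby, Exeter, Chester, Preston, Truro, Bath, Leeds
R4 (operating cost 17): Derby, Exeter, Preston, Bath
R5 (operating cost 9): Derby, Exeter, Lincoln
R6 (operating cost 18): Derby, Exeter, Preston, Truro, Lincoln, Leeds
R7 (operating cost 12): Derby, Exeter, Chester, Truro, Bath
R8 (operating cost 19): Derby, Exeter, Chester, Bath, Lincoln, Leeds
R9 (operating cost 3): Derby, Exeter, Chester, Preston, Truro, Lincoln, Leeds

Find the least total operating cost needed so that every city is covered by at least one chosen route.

R3, R9 cover every city at operating cost 3 + 3 = 6.
Any cover uses at least 2 routes; among all covering selections none totals below 6.

6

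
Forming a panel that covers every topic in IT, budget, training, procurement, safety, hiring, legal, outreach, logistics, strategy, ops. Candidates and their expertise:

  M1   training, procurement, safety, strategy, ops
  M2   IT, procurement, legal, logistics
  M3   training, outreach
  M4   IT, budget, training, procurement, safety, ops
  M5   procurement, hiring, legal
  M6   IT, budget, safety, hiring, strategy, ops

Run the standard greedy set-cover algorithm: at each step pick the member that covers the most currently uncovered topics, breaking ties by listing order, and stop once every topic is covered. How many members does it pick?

4

Pick 1: M4 covers 6 new topics (IT, budget, training, procurement, safety, ops).
Pick 2: M2 covers 2 new topics (legal, logistics).
Pick 3: M6 covers 2 new topics (hiring, strategy).
Pick 4: M3 covers 1 new topics (outreach).
Greedy uses 4 members. (The true minimum is 3.)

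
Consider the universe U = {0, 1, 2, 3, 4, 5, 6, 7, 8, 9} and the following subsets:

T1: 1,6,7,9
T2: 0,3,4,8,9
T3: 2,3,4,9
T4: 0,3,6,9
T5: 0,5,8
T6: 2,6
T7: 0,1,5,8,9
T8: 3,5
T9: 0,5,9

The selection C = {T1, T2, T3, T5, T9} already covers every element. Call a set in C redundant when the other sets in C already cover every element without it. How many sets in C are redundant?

3

Drop T1: 1, 6, 7 uncovered — not redundant.
Drop T2: the rest still cover every element — redundant.
Drop T3: 2 uncovered — not redundant.
Drop T5: the rest still cover every element — redundant.
Drop T9: the rest still cover every element — redundant.
3 redundant: T2, T5, T9.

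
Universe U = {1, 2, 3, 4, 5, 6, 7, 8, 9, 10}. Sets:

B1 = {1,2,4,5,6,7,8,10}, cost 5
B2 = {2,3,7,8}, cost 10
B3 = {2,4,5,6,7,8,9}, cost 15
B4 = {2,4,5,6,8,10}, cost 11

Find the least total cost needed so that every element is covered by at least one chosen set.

30

B1, B2, B3 cover every element at cost 5 + 10 + 15 = 30.
Any cover uses at least 3 sets; among all covering selections none totals below 30.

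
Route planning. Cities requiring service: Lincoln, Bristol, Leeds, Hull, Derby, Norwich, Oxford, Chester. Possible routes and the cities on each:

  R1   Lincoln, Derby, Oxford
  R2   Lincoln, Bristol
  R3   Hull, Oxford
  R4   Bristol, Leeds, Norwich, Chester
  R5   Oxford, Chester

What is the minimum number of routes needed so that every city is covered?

R1, R3, R4 together cover {Lincoln, Bristol, Leeds, Hull, Derby, Norwich, Oxford, Chester} — every city.
No 2 of the 5 routes cover everything (all 10 pairs fall short), so 3 is minimum.

3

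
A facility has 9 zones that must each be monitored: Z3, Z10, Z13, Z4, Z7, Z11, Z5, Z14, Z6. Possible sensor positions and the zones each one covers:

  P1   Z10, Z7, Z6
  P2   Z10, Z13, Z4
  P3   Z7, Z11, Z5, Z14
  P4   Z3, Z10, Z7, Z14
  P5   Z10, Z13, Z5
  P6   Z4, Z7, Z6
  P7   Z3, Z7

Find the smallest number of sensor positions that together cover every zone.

4

P1, P2, P3, P4 together cover {Z3, Z10, Z13, Z4, Z7, Z11, Z5, Z14, Z6} — every zone.
No 3 of the 7 sensor positions cover everything (all 35 triples fall short), so 4 is minimum.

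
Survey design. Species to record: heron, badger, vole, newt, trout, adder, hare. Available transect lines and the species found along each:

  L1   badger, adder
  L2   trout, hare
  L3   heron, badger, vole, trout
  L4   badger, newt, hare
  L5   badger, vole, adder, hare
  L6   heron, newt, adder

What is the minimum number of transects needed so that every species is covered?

L1, L3, L4 together cover {heron, badger, vole, newt, trout, adder, hare} — every species.
No 2 of the 6 transects cover everything (all 15 pairs fall short), so 3 is minimum.

3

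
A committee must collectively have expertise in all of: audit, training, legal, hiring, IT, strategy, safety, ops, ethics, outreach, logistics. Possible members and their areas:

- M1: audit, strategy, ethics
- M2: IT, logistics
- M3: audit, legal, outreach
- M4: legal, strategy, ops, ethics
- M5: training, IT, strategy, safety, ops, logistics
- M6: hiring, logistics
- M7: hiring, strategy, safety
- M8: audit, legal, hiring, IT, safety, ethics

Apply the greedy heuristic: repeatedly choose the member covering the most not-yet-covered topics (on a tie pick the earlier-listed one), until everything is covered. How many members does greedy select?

3

Pick 1: M5 covers 6 new topics (training, IT, strategy, safety, ops, logistics).
Pick 2: M8 covers 4 new topics (audit, legal, hiring, ethics).
Pick 3: M3 covers 1 new topics (outreach).
Greedy uses 3 members.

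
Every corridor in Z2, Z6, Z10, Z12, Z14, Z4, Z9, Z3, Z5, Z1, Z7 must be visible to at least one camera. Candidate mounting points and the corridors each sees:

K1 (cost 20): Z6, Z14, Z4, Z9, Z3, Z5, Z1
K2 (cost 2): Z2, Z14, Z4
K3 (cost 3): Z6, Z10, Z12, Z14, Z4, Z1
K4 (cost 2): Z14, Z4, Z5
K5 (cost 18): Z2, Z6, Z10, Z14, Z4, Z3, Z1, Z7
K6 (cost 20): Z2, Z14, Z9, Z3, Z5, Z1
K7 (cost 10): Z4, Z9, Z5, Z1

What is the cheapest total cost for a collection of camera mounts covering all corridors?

31

K3, K5, K7 cover every corridor at cost 3 + 18 + 10 = 31.
Any cover uses at least 3 camera mounts; among all covering selections none totals below 31.
Greedy by coverage-per-cost would pick K3, K2, K4, K5, K7 for 35 — worse than the optimum 31.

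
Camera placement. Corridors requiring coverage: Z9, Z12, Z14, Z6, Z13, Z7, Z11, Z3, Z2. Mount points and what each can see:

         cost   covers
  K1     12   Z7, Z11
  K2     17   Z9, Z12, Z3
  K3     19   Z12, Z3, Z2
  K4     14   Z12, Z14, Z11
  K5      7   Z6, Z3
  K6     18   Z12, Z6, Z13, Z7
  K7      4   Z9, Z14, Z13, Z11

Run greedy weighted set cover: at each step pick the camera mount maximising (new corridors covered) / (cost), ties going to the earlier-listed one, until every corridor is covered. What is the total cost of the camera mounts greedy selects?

48

Pick 1: K7 adds 4 new (Z9, Z14, Z13, Z11) at cost 4 (ratio 4/4).
Pick 2: K5 adds 2 new (Z6, Z3) at cost 7 (ratio 2/7).
Pick 3: K6 adds 2 new (Z12, Z7) at cost 18 (ratio 2/18).
Pick 4: K3 adds 1 new (Z2) at cost 19 (ratio 1/19).
Greedy total cost: 4 + 7 + 18 + 19 = 48. (The true optimum is 41, so greedy overshoots here.)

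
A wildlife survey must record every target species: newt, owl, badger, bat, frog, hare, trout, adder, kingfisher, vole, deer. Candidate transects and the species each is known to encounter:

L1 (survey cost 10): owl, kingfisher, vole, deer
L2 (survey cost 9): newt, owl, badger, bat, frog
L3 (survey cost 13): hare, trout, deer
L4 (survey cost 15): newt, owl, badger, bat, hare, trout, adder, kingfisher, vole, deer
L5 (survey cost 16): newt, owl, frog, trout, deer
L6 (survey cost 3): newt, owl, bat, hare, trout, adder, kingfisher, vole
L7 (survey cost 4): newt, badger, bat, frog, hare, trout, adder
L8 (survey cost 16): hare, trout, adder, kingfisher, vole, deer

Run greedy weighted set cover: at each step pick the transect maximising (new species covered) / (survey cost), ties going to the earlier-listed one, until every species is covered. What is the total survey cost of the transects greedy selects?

17

Pick 1: L6 adds 8 new (newt, owl, bat, hare, trout, adder, kingfisher, vole) at survey cost 3 (ratio 8/3).
Pick 2: L7 adds 2 new (badger, frog) at survey cost 4 (ratio 2/4).
Pick 3: L1 adds 1 new (deer) at survey cost 10 (ratio 1/10).
Greedy total survey cost: 3 + 4 + 10 = 17. (The true optimum is 14, so greedy overshoots here.)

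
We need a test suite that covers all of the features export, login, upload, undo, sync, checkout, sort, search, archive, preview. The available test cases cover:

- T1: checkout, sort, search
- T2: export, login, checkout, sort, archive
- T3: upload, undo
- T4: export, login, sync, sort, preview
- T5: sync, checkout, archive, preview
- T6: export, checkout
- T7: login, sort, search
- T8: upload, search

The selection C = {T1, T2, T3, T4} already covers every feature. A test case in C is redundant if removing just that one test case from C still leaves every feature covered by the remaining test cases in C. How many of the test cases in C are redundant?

0

Drop T1: search uncovered — not redundant.
Drop T2: archive uncovered — not redundant.
Drop T3: upload, undo uncovered — not redundant.
Drop T4: sync, preview uncovered — not redundant.
None of the test cases in C is redundant.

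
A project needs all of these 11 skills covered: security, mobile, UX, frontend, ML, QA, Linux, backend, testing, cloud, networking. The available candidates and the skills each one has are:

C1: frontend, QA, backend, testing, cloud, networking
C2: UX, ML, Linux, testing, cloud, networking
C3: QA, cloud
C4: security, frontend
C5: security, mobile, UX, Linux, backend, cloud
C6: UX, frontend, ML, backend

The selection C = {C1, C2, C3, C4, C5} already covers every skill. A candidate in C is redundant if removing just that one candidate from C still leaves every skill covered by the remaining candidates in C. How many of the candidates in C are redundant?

Drop C1: the rest still cover every skill — redundant.
Drop C2: ML uncovered — not redundant.
Drop C3: the rest still cover every skill — redundant.
Drop C4: the rest still cover every skill — redundant.
Drop C5: mobile uncovered — not redundant.
3 redundant: C1, C3, C4.

3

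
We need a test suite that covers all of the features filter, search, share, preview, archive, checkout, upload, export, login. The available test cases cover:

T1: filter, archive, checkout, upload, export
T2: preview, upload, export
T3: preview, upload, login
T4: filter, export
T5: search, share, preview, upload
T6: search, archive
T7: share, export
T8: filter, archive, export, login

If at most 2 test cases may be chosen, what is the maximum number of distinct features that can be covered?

8

Choosing T1, T5 covers {filter, search, share, preview, archive, checkout, upload, export} — 8 features.
No choice of 2 test cases does better; here login is left uncovered.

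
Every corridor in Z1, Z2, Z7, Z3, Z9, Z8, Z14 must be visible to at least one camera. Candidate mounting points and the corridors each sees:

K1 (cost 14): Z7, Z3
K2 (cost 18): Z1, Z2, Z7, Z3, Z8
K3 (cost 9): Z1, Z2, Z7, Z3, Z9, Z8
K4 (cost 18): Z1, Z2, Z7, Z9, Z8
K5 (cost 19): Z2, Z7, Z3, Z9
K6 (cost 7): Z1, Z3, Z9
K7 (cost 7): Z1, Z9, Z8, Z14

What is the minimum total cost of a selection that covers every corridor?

16

K3, K7 cover every corridor at cost 9 + 7 = 16.
Any cover uses at least 2 camera mounts; among all covering selections none totals below 16.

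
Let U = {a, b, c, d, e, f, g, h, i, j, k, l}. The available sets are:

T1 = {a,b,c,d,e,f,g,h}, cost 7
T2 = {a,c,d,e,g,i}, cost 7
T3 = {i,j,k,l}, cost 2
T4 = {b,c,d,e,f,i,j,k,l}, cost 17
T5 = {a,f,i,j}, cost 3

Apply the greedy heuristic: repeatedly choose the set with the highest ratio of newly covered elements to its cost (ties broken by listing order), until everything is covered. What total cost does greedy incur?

9

Pick 1: T3 adds 4 new (i, j, k, l) at cost 2 (ratio 4/2).
Pick 2: T1 adds 8 new (a, b, c, d, e, f, g, h) at cost 7 (ratio 8/7).
Greedy total cost: 2 + 7 = 9.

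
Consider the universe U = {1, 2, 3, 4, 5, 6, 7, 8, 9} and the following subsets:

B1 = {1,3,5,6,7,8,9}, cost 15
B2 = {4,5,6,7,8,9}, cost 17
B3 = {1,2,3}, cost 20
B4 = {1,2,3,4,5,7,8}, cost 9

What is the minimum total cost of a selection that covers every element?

24

B1, B4 cover every element at cost 15 + 9 = 24.
Any cover uses at least 2 sets; among all covering selections none totals below 24.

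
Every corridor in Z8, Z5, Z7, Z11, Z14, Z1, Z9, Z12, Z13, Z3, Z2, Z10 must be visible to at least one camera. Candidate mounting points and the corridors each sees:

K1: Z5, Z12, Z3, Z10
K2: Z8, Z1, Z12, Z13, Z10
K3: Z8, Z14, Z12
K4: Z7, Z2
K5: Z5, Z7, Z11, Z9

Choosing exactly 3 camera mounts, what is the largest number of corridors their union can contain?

Choosing K1, K2, K5 covers {Z8, Z5, Z7, Z11, Z1, Z9, Z12, Z13, Z3, Z10} — 10 corridors.
No choice of 3 camera mounts does better; here Z14, Z2 are left uncovered.

10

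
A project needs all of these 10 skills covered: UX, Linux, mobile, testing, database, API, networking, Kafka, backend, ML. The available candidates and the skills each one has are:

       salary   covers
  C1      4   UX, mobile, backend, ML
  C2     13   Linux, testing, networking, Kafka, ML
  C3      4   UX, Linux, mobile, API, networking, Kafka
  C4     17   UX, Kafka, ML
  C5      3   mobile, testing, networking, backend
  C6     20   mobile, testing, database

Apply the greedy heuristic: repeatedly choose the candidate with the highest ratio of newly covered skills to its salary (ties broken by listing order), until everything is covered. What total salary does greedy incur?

31

Pick 1: C3 adds 6 new (UX, Linux, mobile, API, networking, Kafka) at salary 4 (ratio 6/4).
Pick 2: C5 adds 2 new (testing, backend) at salary 3 (ratio 2/3).
Pick 3: C1 adds 1 new (ML) at salary 4 (ratio 1/4).
Pick 4: C6 adds 1 new (database) at salary 20 (ratio 1/20).
Greedy total salary: 4 + 3 + 4 + 20 = 31. (The true optimum is 28, so greedy overshoots here.)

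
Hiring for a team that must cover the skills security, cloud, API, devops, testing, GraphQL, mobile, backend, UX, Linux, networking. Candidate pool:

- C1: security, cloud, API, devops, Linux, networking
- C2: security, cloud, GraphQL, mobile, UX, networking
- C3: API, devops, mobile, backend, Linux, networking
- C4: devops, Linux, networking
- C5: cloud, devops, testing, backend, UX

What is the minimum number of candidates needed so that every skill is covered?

3

C1, C2, C5 together cover {security, cloud, API, devops, testing, GraphQL, mobile, backend, UX, Linux, networking} — every skill.
No 2 of the 5 candidates cover everything (all 10 pairs fall short), so 3 is minimum.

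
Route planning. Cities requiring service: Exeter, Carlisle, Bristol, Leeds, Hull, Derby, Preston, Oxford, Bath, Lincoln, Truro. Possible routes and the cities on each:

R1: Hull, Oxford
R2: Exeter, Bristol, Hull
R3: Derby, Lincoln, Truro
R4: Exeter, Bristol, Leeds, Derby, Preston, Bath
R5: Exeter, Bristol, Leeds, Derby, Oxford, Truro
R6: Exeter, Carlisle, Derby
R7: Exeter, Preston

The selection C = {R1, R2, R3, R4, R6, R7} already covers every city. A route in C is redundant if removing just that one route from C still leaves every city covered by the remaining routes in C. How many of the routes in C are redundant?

2

Drop R1: Oxford uncovered — not redundant.
Drop R2: the rest still cover every city — redundant.
Drop R3: Lincoln, Truro uncovered — not redundant.
Drop R4: Leeds, Bath uncovered — not redundant.
Drop R6: Carlisle uncovered — not redundant.
Drop R7: the rest still cover every city — redundant.
2 redundant: R2, R7.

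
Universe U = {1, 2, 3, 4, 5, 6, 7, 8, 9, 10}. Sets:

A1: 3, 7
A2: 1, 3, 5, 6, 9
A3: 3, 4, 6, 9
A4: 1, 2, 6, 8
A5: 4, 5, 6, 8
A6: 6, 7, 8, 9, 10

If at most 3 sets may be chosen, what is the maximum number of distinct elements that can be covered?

9

Choosing A2, A3, A6 covers {1, 3, 4, 5, 6, 7, 8, 9, 10} — 9 elements.
No choice of 3 sets does better; here 2 is left uncovered.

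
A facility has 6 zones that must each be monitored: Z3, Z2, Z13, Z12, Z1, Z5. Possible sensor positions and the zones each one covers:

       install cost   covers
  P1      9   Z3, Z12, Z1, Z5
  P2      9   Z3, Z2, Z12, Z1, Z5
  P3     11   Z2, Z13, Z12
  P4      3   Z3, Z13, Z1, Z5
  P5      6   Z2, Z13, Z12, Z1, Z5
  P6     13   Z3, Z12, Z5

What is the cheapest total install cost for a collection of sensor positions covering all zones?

P4, P5 cover every zone at install cost 3 + 6 = 9.
Any cover uses at least 2 sensor positions; among all covering selections none totals below 9.

9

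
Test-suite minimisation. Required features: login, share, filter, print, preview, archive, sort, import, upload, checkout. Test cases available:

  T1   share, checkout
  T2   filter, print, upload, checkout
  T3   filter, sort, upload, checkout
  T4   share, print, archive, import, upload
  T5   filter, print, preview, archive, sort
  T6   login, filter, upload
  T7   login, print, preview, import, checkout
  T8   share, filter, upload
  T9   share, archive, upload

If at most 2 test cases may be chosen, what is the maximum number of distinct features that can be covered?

Choosing T3, T4 covers {share, filter, print, archive, sort, import, upload, checkout} — 8 features.
No choice of 2 test cases does better; here login, preview are left uncovered.

8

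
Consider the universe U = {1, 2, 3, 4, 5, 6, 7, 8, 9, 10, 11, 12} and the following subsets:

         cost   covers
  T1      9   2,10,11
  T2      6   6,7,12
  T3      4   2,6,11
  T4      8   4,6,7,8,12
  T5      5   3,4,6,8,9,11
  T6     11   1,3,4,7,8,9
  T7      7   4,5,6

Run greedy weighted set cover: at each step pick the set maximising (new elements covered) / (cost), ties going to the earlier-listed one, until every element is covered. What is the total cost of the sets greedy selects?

Pick 1: T5 adds 6 new (3, 4, 6, 8, 9, 11) at cost 5 (ratio 6/5).
Pick 2: T2 adds 2 new (7, 12) at cost 6 (ratio 2/6).
Pick 3: T3 adds 1 new (2) at cost 4 (ratio 1/4).
Pick 4: T7 adds 1 new (5) at cost 7 (ratio 1/7).
Pick 5: T1 adds 1 new (10) at cost 9 (ratio 1/9).
Pick 6: T6 adds 1 new (1) at cost 11 (ratio 1/11).
Greedy total cost: 5 + 6 + 4 + 7 + 9 + 11 = 42. (The true optimum is 33, so greedy overshoots here.)

42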